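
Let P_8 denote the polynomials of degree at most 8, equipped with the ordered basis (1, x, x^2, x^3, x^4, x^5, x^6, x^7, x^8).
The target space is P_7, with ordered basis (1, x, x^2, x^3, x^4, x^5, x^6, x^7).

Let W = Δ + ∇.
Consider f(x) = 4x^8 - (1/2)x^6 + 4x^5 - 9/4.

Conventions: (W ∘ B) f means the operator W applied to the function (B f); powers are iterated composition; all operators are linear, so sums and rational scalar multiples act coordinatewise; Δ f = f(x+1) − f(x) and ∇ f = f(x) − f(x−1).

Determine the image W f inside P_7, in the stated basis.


Δ f = 32x^7 + 112x^6 + 221x^5 + (585/2)x^4 + 254x^3 + (289/2)x^2 + 49x + 15/2
∇ f = 32x^7 - 112x^6 + 221x^5 - (505/2)x^4 + 174x^3 - (129/2)x^2 + 9x + 1/2
(Δ + ∇) f = 64x^7 + 442x^5 + 40x^4 + 428x^3 + 80x^2 + 58x + 8

g(x) = 64x^7 + 442x^5 + 40x^4 + 428x^3 + 80x^2 + 58x + 8


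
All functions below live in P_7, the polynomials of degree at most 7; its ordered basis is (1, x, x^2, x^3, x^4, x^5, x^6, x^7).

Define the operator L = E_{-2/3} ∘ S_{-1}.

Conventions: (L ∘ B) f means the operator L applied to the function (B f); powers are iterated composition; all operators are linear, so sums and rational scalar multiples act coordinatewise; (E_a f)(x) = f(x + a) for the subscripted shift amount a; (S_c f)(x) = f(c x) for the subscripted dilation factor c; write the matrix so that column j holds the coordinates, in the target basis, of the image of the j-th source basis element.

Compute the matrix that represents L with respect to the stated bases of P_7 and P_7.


image of 1: 1
image of x: -x + 2/3
image of x^2: x^2 - (4/3)x + 4/9
image of x^3: -x^3 + 2x^2 - (4/3)x + 8/27
image of x^4: x^4 - (8/3)x^3 + (8/3)x^2 - (32/27)x + 16/81
image of x^5: -x^5 + (10/3)x^4 - (40/9)x^3 + (80/27)x^2 - (80/81)x + 32/243
image of x^6: x^6 - 4x^5 + (20/3)x^4 - (160/27)x^3 + (80/27)x^2 - (64/81)x + 64/729
image of x^7: -x^7 + (14/3)x^6 - (28/3)x^5 + (280/27)x^4 - (560/81)x^3 + (224/81)x^2 - (448/729)x + 128/2187
each image's coordinates form column j of the matrix

the matrix is [[1, 2/3, 4/9, 8/27, 16/81, 32/243, 64/729, 128/2187]; [0, -1, -4/3, -4/3, -32/27, -80/81, -64/81, -448/729]; [0, 0, 1, 2, 8/3, 80/27, 80/27, 224/81]; [0, 0, 0, -1, -8/3, -40/9, -160/27, -560/81]; [0, 0, 0, 0, 1, 10/3, 20/3, 280/27]; [0, 0, 0, 0, 0, -1, -4, -28/3]; [0, 0, 0, 0, 0, 0, 1, 14/3]; [0, 0, 0, 0, 0, 0, 0, -1]] (rows listed top to bottom)


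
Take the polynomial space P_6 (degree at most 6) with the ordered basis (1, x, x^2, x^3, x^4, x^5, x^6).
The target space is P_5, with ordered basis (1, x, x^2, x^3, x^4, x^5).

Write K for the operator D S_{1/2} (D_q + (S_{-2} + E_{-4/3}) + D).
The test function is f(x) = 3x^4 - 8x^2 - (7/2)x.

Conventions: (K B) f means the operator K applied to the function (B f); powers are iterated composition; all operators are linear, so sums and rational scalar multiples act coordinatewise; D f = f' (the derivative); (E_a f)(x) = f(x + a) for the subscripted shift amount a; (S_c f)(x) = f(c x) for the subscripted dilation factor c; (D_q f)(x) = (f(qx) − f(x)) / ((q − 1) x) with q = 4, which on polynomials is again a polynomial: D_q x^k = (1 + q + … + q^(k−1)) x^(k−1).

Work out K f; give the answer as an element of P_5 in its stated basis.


the image equals g(x) = (51/4)x^3 + (753/8)x^2 - 4x - 1073/36

D_q f = 255x^3 - 40x - 7/2
S_{-2} f = 48x^4 - 32x^2 + 7x
E_{-4/3} f = 3x^4 - 16x^3 + 24x^2 - (191/18)x - 2/27
(S_{-2} + E_{-4/3}) f = 51x^4 - 16x^3 - 8x^2 - (65/18)x - 2/27
D f = 12x^3 - 16x - 7/2
(D_q + (S_{-2} + E_{-4/3}) + D) f = 51x^4 + 251x^3 - 8x^2 - (1073/18)x - 191/27
S_{1/2} (D_q + (S_{-2} + E_{-4/3}) + D) f = (51/16)x^4 + (251/8)x^3 - 2x^2 - (1073/36)x - 191/27
D S_{1/2} (D_q + (S_{-2} + E_{-4/3}) + D) f = (51/4)x^3 + (753/8)x^2 - 4x - 1073/36


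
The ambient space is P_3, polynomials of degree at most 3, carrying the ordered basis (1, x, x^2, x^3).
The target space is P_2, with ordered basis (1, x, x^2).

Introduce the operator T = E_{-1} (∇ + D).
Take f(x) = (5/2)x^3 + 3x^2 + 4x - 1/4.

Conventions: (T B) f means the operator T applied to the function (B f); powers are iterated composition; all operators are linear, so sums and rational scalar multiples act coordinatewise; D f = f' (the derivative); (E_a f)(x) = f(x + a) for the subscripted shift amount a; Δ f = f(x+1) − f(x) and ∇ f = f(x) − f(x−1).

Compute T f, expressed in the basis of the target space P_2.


∇ f = (15/2)x^2 - (3/2)x + 7/2
D f = (15/2)x^2 + 6x + 4
(∇ + D) f = 15x^2 + (9/2)x + 15/2
E_{-1} (∇ + D) f = 15x^2 - (51/2)x + 18

g(x) = 15x^2 - (51/2)x + 18


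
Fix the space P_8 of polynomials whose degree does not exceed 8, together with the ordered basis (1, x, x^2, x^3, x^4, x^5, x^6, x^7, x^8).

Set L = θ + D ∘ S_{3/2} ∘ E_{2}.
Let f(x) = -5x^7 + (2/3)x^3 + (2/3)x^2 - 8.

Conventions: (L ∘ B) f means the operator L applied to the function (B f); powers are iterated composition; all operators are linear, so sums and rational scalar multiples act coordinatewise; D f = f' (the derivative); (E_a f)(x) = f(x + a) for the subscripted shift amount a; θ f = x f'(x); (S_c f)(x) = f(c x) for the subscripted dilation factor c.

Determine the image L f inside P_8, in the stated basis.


θ f = -35x^7 + 2x^3 + (4/3)x^2
E_{2} f = -5x^7 - 70x^6 - 420x^5 - 1400x^4 - (8398/3)x^3 - (10066/3)x^2 - (6688/3)x - 640
S_{3/2} E_{2} f = -(10935/128)x^7 - (25515/32)x^6 - (25515/8)x^5 - (14175/2)x^4 - (37791/4)x^3 - (15099/2)x^2 - 3344x - 640
D S_{3/2} E_{2} f = -(76545/128)x^6 - (76545/16)x^5 - (127575/8)x^4 - 28350x^3 - (113373/4)x^2 - 15099x - 3344
(θ + D ∘ S_{3/2} ∘ E_{2}) f = -35x^7 - (76545/128)x^6 - (76545/16)x^5 - (127575/8)x^4 - 28348x^3 - (340103/12)x^2 - 15099x - 3344

the result is g(x) = -35x^7 - (76545/128)x^6 - (76545/16)x^5 - (127575/8)x^4 - 28348x^3 - (340103/12)x^2 - 15099x - 3344


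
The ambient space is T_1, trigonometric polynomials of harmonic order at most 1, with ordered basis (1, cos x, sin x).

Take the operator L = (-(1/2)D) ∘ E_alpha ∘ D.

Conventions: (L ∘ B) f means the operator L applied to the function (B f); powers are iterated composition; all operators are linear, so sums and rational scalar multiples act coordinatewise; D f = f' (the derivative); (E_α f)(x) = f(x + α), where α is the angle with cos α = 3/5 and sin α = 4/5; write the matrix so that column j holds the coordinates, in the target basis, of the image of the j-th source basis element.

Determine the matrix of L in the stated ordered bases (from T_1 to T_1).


the matrix is [[0, 0, 0]; [0, 3/10, 2/5]; [0, -2/5, 3/10]] (rows listed top to bottom)

image of 1: 0
image of cos x: (3/10)cos x - (2/5)sin x
image of sin x: (2/5)cos x + (3/10)sin x
each image's coordinates form column j of the matrix


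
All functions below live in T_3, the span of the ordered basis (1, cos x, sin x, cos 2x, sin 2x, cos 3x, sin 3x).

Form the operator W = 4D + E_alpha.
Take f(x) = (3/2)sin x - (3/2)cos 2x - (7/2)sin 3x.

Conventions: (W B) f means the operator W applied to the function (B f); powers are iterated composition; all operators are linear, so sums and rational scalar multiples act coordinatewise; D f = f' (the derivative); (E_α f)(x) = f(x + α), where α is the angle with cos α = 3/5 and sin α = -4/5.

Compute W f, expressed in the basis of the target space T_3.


g(x) = (24/5)cos x + (9/10)sin x + (21/50)cos 2x + (264/25)sin 2x - (5096/125)cos 3x + (819/250)sin 3x

D f = (3/2)cos x + 3sin 2x - (21/2)cos 3x
(4D) f = 6cos x + 12sin 2x - 42cos 3x
E_alpha f = -(6/5)cos x + (9/10)sin x + (21/50)cos 2x - (36/25)sin 2x + (154/125)cos 3x + (819/250)sin 3x
(4D + E_alpha) f = (24/5)cos x + (9/10)sin x + (21/50)cos 2x + (264/25)sin 2x - (5096/125)cos 3x + (819/250)sin 3x


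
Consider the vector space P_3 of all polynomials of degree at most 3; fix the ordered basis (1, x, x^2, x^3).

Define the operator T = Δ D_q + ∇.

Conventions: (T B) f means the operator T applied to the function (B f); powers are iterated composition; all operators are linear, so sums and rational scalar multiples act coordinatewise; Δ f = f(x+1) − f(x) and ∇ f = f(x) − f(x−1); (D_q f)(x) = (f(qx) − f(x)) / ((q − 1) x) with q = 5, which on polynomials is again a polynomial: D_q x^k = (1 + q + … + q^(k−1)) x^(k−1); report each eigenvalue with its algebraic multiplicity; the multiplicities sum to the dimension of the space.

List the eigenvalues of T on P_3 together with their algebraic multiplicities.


image of 1: 0
image of x: 1
image of x^2: 2x + 5
image of x^3: 3x^2 + 59x + 32
the matrix is upper triangular; its diagonal is (0, 0, 0, 0)
for a triangular matrix the eigenvalues are the diagonal entries, with algebraic multiplicity their repetition count

λ = 0 (multiplicity 4)


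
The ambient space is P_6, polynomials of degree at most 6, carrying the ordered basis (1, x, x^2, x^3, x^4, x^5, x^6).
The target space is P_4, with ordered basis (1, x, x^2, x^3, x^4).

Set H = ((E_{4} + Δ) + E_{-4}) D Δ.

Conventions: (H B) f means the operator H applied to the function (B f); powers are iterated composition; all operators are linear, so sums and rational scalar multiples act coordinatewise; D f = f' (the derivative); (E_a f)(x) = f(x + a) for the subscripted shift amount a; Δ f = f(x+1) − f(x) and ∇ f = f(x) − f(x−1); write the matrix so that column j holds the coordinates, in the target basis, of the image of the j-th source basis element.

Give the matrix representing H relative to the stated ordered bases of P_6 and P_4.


the matrix is [[0, 0, 4, 12, 416, 1040, 17472]; [0, 0, 0, 12, 48, 2080, 6240]; [0, 0, 0, 0, 24, 120, 6240]; [0, 0, 0, 0, 0, 40, 240]; [0, 0, 0, 0, 0, 0, 60]] (rows listed top to bottom)

image of 1: 0
image of x: 0
image of x^2: 4
image of x^3: 12x + 12
image of x^4: 24x^2 + 48x + 416
image of x^5: 40x^3 + 120x^2 + 2080x + 1040
image of x^6: 60x^4 + 240x^3 + 6240x^2 + 6240x + 17472
each image's coordinates form column j of the matrix


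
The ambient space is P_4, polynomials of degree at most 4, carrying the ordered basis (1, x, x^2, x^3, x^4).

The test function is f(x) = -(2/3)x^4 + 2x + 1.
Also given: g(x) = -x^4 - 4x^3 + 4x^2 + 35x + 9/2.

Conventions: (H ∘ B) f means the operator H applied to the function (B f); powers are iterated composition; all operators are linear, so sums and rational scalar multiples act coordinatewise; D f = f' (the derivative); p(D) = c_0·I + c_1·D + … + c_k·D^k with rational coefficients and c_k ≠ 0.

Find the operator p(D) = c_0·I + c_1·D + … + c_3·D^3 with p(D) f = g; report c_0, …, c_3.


p(D) = (3/2)·I + (3/2)·D − (1/2)·D^2 − 2·D^3, i.e. c_0 = 3/2, c_1 = 3/2, c_2 = -1/2, c_3 = -2

D^0 f = -(2/3)x^4 + 2x + 1
D^1 f = -(8/3)x^3 + 2
D^2 f = -8x^2
D^3 f = -16x
matching coefficients of g against c_0 f + c_1 Df + … from the top degree down determines the c_i
solution: c_0 = 3/2, c_1 = 3/2, c_2 = -1/2, c_3 = -2


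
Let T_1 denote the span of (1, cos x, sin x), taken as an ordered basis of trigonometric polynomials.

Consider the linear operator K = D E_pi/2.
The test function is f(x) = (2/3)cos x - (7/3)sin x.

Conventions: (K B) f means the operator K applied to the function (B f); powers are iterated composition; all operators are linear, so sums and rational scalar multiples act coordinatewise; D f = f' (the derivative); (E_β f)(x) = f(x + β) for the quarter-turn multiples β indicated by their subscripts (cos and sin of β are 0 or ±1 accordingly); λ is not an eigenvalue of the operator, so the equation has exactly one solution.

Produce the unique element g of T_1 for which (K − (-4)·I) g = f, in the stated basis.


write g with unknown coordinates in the stated basis and equate coefficients in (K − (-4)·I) g = f
solving from the highest basis element down gives g = (2/9)cos x - (7/9)sin x
check: K g = -(2/9)cos x + (7/9)sin x
so K g − (-4)·g = (2/3)cos x - (7/3)sin x = f ✓

the image equals g(x) = (2/9)cos x - (7/9)sin x


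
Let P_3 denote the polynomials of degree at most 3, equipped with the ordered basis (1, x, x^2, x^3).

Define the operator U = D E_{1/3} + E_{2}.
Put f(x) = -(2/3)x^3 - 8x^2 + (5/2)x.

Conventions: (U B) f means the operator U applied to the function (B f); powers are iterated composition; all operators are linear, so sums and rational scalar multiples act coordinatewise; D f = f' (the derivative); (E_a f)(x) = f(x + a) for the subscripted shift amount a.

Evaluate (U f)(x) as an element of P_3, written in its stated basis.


E_{1/3} f = -(2/3)x^3 - (26/3)x^2 - (55/18)x - 13/162
D E_{1/3} f = -2x^2 - (52/3)x - 55/18
E_{2} f = -(2/3)x^3 - 12x^2 - (75/2)x - 97/3
(D E_{1/3} + E_{2}) f = -(2/3)x^3 - 14x^2 - (329/6)x - 637/18

the image equals g(x) = -(2/3)x^3 - 14x^2 - (329/6)x - 637/18


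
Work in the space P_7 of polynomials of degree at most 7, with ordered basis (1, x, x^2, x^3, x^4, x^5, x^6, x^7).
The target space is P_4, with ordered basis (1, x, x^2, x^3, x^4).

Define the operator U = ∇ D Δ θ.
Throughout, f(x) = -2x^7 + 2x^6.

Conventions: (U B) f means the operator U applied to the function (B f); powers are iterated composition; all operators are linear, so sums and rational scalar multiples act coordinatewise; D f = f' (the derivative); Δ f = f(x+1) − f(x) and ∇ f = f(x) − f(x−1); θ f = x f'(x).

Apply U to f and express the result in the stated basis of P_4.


θ f = -14x^7 + 12x^6
Δ θ f = -98x^6 - 222x^5 - 310x^4 - 250x^3 - 114x^2 - 26x - 2
D (Δ θ) f = -588x^5 - 1110x^4 - 1240x^3 - 750x^2 - 228x - 26
∇ D (Δ θ) f = -2940x^4 + 1440x^3 - 2940x^2 + 720x - 196

the image equals g(x) = -2940x^4 + 1440x^3 - 2940x^2 + 720x - 196


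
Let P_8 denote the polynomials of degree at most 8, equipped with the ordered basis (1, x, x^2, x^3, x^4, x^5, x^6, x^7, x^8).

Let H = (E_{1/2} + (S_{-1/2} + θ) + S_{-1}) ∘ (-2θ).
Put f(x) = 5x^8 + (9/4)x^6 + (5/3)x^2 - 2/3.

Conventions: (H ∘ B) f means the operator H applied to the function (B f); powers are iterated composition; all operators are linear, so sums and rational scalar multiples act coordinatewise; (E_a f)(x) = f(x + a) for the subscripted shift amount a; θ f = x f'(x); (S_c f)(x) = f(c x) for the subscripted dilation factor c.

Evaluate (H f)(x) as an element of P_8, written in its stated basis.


θ f = 40x^8 + (27/2)x^6 + (10/3)x^2
(-2θ) f = -80x^8 - 27x^6 - (20/3)x^2
E_{1/2} (-2θ) f = -80x^8 - 320x^7 - 587x^6 - 641x^5 - (1805/4)x^4 - (415/2)x^3 - (3215/48)x^2 - (803/48)x - 461/192
S_{-1/2} (-2θ) f = -(5/16)x^8 - (27/64)x^6 - (5/3)x^2
θ (-2θ) f = -640x^8 - 162x^6 - (40/3)x^2
(S_{-1/2} + θ) (-2θ) f = -(10245/16)x^8 - (10395/64)x^6 - 15x^2
S_{-1} (-2θ) f = -80x^8 - 27x^6 - (20/3)x^2
(E_{1/2} + (S_{-1/2} + θ) + S_{-1}) (-2θ) f = -(12805/16)x^8 - 320x^7 - (49691/64)x^6 - 641x^5 - (1805/4)x^4 - (415/2)x^3 - (4255/48)x^2 - (803/48)x - 461/192

g(x) = -(12805/16)x^8 - 320x^7 - (49691/64)x^6 - 641x^5 - (1805/4)x^4 - (415/2)x^3 - (4255/48)x^2 - (803/48)x - 461/192


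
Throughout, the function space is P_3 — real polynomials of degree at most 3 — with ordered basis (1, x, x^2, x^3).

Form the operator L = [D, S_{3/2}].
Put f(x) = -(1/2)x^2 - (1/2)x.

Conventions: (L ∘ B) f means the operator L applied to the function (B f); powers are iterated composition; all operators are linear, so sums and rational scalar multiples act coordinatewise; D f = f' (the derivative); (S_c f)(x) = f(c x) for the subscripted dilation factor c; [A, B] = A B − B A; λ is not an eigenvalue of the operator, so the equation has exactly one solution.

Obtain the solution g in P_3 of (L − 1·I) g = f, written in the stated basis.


the result is g(x) = (1/2)x^2 + (5/4)x + 5/8

write g with unknown coordinates in the stated basis and equate coefficients in (L − 1·I) g = f
solving from the highest basis element down gives g = (1/2)x^2 + (5/4)x + 5/8
check: L g = (3/4)x + 5/8
so L g − 1·g = -(1/2)x^2 - (1/2)x = f ✓


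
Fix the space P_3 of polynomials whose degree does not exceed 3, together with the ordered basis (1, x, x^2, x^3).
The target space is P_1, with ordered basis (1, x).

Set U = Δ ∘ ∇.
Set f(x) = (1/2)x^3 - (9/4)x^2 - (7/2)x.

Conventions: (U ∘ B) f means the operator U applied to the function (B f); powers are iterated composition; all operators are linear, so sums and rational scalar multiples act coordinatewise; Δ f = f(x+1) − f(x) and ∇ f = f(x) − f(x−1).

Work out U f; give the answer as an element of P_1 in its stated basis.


the result is g(x) = 3x - 9/2

∇ f = (3/2)x^2 - 6x - 3/4
Δ ∇ f = 3x - 9/2


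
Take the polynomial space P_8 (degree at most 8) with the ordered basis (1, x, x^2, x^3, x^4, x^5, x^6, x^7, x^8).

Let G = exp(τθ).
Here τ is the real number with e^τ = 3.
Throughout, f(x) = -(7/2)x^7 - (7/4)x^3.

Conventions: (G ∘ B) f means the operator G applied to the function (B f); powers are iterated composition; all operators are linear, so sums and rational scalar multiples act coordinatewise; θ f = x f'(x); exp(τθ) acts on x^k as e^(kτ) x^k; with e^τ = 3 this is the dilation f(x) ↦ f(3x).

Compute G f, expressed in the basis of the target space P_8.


g(x) = -(15309/2)x^7 - (189/4)x^3

exp(τθ) x^k = e^(kτ) x^k; with e^τ = 3 this sends x^k to 3^k x^k
x^3 ↦ 27 x^3
x^7 ↦ 2187 x^7
applying this coordinatewise to f: exp(τθ) f = -(15309/2)x^7 - (189/4)x^3


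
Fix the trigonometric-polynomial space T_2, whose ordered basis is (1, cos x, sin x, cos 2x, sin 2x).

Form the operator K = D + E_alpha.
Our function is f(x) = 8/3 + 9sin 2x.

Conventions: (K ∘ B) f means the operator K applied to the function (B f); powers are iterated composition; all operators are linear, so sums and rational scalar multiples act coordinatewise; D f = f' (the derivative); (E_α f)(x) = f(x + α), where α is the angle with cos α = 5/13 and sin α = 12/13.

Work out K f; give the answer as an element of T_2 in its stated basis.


the image equals g(x) = 8/3 + (4122/169)cos 2x - (1071/169)sin 2x

D f = 18cos 2x
E_alpha f = 8/3 + (1080/169)cos 2x - (1071/169)sin 2x
(D + E_alpha) f = 8/3 + (4122/169)cos 2x - (1071/169)sin 2x


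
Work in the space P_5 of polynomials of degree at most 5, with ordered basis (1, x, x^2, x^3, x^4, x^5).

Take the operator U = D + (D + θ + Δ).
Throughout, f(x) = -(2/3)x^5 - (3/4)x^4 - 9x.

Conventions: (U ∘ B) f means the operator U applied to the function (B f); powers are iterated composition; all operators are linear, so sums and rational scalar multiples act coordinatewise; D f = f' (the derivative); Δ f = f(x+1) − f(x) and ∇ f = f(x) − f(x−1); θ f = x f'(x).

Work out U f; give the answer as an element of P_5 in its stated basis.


g(x) = -(10/3)x^5 - 13x^4 - (47/3)x^3 - (67/6)x^2 - (46/3)x - 341/12

D f = -(10/3)x^4 - 3x^3 - 9
D f = -(10/3)x^4 - 3x^3 - 9
θ f = -(10/3)x^5 - 3x^4 - 9x
Δ f = -(10/3)x^4 - (29/3)x^3 - (67/6)x^2 - (19/3)x - 125/12
(D + θ + Δ) f = -(10/3)x^5 - (29/3)x^4 - (38/3)x^3 - (67/6)x^2 - (46/3)x - 233/12
(D + (D + θ + Δ)) f = -(10/3)x^5 - 13x^4 - (47/3)x^3 - (67/6)x^2 - (46/3)x - 341/12


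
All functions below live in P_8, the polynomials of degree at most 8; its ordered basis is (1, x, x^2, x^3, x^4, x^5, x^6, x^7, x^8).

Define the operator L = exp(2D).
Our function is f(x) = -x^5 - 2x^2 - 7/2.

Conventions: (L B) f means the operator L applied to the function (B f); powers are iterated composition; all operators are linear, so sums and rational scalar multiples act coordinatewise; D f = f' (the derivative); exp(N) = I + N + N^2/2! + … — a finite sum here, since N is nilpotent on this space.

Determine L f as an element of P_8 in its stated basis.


order-1 term: -10x^4 - 8x
order-2 term: -40x^3 - 8
order-3 term: -80x^2
order-4 term: -80x
order-5 term: -32
the series for exp(2D) f terminates at order 5
exp(2D) f = -x^5 - 10x^4 - 40x^3 - 82x^2 - 88x - 87/2

g(x) = -x^5 - 10x^4 - 40x^3 - 82x^2 - 88x - 87/2


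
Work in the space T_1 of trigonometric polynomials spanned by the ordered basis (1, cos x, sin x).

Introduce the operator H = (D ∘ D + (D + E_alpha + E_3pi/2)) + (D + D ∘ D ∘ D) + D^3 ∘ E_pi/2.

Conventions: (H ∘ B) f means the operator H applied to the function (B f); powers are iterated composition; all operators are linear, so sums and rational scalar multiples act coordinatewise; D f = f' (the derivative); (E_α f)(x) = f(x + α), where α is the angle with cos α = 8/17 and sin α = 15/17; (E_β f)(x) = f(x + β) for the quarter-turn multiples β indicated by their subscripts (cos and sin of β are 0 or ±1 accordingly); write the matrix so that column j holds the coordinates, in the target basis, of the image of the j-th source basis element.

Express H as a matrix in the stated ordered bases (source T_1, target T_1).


image of 1: 2
image of cos x: (8/17)cos x - (15/17)sin x
image of sin x: (15/17)cos x + (8/17)sin x
each image's coordinates form column j of the matrix

the matrix is [[2, 0, 0]; [0, 8/17, 15/17]; [0, -15/17, 8/17]] (rows listed top to bottom)


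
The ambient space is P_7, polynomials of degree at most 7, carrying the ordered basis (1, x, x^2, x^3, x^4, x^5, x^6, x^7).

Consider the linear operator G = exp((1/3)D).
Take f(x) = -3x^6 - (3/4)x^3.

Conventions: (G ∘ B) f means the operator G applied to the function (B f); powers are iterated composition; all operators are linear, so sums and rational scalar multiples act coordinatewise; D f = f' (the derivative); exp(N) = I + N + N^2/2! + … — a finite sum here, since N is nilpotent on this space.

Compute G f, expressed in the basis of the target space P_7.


g(x) = -3x^6 - 6x^5 - 5x^4 - (107/36)x^3 - (47/36)x^2 - (35/108)x - 31/972

order-1 term: -6x^5 - (3/4)x^2
order-2 term: -5x^4 - (1/4)x
order-3 term: -(20/9)x^3 - 1/36
order-4 term: -(5/9)x^2
order-5 term: -(2/27)x
order-6 term: -1/243
the series for exp((1/3)D) f terminates at order 6
exp((1/3)D) f = -3x^6 - 6x^5 - 5x^4 - (107/36)x^3 - (47/36)x^2 - (35/108)x - 31/972


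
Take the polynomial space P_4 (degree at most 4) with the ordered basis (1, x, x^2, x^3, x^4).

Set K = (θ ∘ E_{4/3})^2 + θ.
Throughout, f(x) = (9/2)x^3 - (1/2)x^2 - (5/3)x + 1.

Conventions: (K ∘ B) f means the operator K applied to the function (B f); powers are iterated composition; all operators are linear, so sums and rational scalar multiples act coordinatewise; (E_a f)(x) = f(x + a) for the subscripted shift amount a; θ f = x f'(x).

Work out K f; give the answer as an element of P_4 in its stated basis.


the image equals g(x) = 54x^3 + 177x^2 + (554/3)x

E_{4/3} f = (9/2)x^3 + (35/2)x^2 + 21x + 77/9
θ E_{4/3} f = (27/2)x^3 + 35x^2 + 21x
E_{4/3} (θ ∘ E_{4/3}) f = (27/2)x^3 + 89x^2 + (559/3)x + 1100/9
θ E_{4/3} (θ ∘ E_{4/3}) f = (81/2)x^3 + 178x^2 + (559/3)x
θ f = (27/2)x^3 - x^2 - (5/3)x
((θ ∘ E_{4/3})^2 + θ) f = 54x^3 + 177x^2 + (554/3)x


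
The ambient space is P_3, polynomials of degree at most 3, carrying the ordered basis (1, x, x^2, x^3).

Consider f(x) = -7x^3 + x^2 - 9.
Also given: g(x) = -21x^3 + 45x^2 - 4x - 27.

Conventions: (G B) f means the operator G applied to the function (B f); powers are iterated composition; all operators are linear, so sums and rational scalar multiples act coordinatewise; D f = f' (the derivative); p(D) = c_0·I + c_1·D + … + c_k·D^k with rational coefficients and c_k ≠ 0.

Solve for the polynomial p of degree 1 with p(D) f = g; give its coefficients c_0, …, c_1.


D^0 f = -7x^3 + x^2 - 9
D^1 f = -21x^2 + 2x
matching coefficients of g against c_0 f + c_1 Df + … from the top degree down determines the c_i
solution: c_0 = 3, c_1 = -2

p(D) = 3·I − 2·D, i.e. c_0 = 3, c_1 = -2


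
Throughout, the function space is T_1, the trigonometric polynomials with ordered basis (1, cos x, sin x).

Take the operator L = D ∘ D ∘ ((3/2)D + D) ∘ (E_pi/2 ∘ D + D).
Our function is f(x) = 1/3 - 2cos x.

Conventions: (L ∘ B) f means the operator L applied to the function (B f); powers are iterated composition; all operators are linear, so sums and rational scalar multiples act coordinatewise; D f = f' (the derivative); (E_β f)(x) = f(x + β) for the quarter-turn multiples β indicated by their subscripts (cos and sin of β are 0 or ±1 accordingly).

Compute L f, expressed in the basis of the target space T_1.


D f = 2sin x
E_pi/2 D f = 2cos x
D f = 2sin x
(E_pi/2 ∘ D + D) f = 2cos x + 2sin x
D (E_pi/2 ∘ D + D) f = 2cos x - 2sin x
((3/2)D) (E_pi/2 ∘ D + D) f = 3cos x - 3sin x
D (E_pi/2 ∘ D + D) f = 2cos x - 2sin x
((3/2)D + D) (E_pi/2 ∘ D + D) f = 5cos x - 5sin x
D ((3/2)D + D) (E_pi/2 ∘ D + D) f = -5cos x - 5sin x
D D ((3/2)D + D) (E_pi/2 ∘ D + D) f = -5cos x + 5sin x

g(x) = -5cos x + 5sin x


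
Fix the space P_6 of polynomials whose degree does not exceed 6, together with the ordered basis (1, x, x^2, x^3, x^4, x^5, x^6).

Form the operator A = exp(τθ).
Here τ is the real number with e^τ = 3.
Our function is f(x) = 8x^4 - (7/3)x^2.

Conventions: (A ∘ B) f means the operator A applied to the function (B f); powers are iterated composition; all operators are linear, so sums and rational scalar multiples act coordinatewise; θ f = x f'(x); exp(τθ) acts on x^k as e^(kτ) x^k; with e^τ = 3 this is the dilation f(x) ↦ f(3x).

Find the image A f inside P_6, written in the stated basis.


exp(τθ) x^k = e^(kτ) x^k; with e^τ = 3 this sends x^k to 3^k x^k
x^2 ↦ 9 x^2
x^4 ↦ 81 x^4
applying this coordinatewise to f: exp(τθ) f = 648x^4 - 21x^2

the image equals g(x) = 648x^4 - 21x^2


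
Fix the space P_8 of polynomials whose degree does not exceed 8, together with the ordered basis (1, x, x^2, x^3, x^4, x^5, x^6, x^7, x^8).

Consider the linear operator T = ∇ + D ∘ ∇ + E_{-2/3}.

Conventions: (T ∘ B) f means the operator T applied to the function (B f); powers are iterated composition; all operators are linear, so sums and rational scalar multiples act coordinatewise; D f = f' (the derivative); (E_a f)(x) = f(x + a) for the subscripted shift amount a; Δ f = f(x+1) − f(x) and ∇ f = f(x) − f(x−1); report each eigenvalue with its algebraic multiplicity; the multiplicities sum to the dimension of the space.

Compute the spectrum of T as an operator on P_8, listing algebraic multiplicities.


λ = 1 (multiplicity 9)

image of 1: 1
image of x: x + 1/3
image of x^2: x^2 + (2/3)x + 13/9
image of x^3: x^3 + x^2 + (13/3)x - 62/27
image of x^4: x^4 + (4/3)x^3 + (26/3)x^2 - (248/27)x + 259/81
image of x^5: x^5 + (5/3)x^4 + (130/9)x^3 - (620/27)x^2 + (1295/81)x - 1004/243
image of x^6: x^6 + 2x^5 + (65/3)x^4 - (1240/27)x^3 + (1295/27)x^2 - (2008/81)x + 3709/729
image of x^7: x^7 + (7/3)x^6 + (91/3)x^5 - (2170/27)x^4 + (9065/81)x^3 - (7028/81)x^2 + (25963/729)x - 13250/2187
image of x^8: x^8 + (8/3)x^7 + (364/9)x^6 - (3472/27)x^5 + (18130/81)x^4 - (56224/243)x^3 + (103852/729)x^2 - (106000/2187)x + 46183/6561
the matrix is upper triangular; its diagonal is (1, 1, 1, 1, 1, 1, 1, 1, 1)
for a triangular matrix the eigenvalues are the diagonal entries, with algebraic multiplicity their repetition count


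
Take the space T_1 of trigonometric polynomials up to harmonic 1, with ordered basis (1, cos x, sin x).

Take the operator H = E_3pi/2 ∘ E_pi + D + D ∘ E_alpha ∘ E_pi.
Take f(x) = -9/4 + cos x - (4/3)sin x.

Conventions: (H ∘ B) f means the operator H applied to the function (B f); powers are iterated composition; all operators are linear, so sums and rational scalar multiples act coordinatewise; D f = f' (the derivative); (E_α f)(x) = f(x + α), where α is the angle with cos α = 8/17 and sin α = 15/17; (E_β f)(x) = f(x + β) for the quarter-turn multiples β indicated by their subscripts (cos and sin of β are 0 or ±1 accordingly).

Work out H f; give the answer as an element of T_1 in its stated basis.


the image equals g(x) = -9/4 - (59/51)cos x - (46/17)sin x

E_pi f = -9/4 - cos x + (4/3)sin x
E_3pi/2 E_pi f = -9/4 - (4/3)cos x - sin x
D f = -(4/3)cos x - sin x
E_pi f = -9/4 - cos x + (4/3)sin x
E_alpha E_pi f = -9/4 + (12/17)cos x + (77/51)sin x
D E_alpha E_pi f = (77/51)cos x - (12/17)sin x
(E_3pi/2 ∘ E_pi + D + D ∘ E_alpha ∘ E_pi) f = -9/4 - (59/51)cos x - (46/17)sin x


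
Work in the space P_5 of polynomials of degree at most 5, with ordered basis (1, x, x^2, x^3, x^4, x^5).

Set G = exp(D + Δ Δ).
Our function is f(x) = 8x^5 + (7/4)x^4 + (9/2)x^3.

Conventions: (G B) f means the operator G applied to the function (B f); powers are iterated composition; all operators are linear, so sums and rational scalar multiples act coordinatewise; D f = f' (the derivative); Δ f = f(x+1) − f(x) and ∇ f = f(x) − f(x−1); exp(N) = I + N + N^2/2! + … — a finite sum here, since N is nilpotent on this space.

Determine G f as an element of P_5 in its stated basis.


order-1 term: 40x^4 + 167x^3 + (1029/2)x^2 + 629x + 583/2
order-2 term: 80x^3 + (981/2)x^2 + (2991/2)x + 1610
order-3 term: 80x^2 + 487x + 1971/2
order-4 term: 40x + 647/4
order-5 term: 8
the series for exp(D + Δ Δ) f terminates at order 5
exp(D + Δ Δ) f = 8x^5 + (167/4)x^4 + (503/2)x^3 + 1085x^2 + (5303/2)x + 12227/4

g(x) = 8x^5 + (167/4)x^4 + (503/2)x^3 + 1085x^2 + (5303/2)x + 12227/4


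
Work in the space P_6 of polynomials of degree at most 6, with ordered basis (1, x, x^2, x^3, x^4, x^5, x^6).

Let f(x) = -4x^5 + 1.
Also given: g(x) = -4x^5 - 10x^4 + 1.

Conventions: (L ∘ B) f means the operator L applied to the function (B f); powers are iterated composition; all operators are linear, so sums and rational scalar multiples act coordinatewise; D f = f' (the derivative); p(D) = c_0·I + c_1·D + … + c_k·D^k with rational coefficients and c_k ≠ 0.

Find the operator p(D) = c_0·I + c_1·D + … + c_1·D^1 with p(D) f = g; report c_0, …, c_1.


D^0 f = -4x^5 + 1
D^1 f = -20x^4
matching coefficients of g against c_0 f + c_1 Df + … from the top degree down determines the c_i
solution: c_0 = 1, c_1 = 1/2

c_0 = 1, c_1 = 1/2


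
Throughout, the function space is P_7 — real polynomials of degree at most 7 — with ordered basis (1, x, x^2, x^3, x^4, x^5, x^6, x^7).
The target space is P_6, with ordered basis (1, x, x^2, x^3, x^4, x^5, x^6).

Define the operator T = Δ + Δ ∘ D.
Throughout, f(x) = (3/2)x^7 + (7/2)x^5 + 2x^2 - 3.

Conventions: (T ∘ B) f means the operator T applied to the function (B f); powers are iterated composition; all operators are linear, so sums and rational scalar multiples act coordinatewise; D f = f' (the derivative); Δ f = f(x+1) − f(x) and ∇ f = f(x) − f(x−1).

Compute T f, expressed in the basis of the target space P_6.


Δ f = (21/2)x^6 + (63/2)x^5 + 70x^4 + (175/2)x^3 + (133/2)x^2 + 32x + 7
D f = (21/2)x^6 + (35/2)x^4 + 4x
Δ D f = 63x^5 + (315/2)x^4 + 280x^3 + (525/2)x^2 + 133x + 32
(Δ + Δ ∘ D) f = (21/2)x^6 + (189/2)x^5 + (455/2)x^4 + (735/2)x^3 + 329x^2 + 165x + 39

the image equals g(x) = (21/2)x^6 + (189/2)x^5 + (455/2)x^4 + (735/2)x^3 + 329x^2 + 165x + 39


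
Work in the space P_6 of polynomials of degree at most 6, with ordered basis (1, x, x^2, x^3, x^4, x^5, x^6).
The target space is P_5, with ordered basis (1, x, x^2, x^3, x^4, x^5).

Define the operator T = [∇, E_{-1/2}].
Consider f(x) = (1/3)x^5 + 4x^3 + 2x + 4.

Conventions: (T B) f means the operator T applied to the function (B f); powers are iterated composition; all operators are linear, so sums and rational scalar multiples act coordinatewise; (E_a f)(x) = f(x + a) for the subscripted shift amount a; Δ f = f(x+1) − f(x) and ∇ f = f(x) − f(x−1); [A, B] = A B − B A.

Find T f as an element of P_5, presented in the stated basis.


E_{-1/2} f = (1/3)x^5 - (5/6)x^4 + (29/6)x^3 - (77/12)x^2 + (245/48)x + 239/96
∇ E_{-1/2} f = (5/3)x^4 - (20/3)x^3 + (137/6)x^2 - (97/3)x + 841/48
∇ f = (5/3)x^4 - (10/3)x^3 + (46/3)x^2 - (41/3)x + 19/3
E_{-1/2} ∇ f = (5/3)x^4 - (20/3)x^3 + (137/6)x^2 - (97/3)x + 841/48
[∇, E_{-1/2}] f = 0

the result is g(x) = 0


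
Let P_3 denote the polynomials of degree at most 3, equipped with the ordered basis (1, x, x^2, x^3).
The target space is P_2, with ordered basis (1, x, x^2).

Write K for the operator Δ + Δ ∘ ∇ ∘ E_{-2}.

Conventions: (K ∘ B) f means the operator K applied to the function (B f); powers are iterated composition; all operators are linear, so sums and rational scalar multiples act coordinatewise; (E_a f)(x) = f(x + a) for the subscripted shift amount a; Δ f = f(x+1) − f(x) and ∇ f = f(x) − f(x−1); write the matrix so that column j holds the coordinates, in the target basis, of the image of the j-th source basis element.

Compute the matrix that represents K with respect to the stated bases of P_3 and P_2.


the matrix is [[0, 1, 3, -11]; [0, 0, 2, 9]; [0, 0, 0, 3]] (rows listed top to bottom)

image of 1: 0
image of x: 1
image of x^2: 2x + 3
image of x^3: 3x^2 + 9x - 11
each image's coordinates form column j of the matrix


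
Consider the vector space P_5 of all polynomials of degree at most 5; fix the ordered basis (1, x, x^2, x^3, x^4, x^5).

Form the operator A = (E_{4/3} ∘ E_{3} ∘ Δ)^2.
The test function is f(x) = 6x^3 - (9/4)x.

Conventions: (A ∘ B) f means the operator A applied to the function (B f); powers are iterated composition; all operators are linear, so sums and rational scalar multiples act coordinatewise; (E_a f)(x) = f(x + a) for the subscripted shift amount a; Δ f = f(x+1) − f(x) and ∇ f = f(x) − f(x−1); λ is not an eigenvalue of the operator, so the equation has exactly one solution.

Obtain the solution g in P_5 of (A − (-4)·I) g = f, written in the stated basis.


write g with unknown coordinates in the stated basis and equate coefficients in (A − (-4)·I) g = f
solving from the highest basis element down gives g = (3/2)x^3 - (45/16)x - 87/4
check: A g = 9x + 87
so A g − (-4)·g = 6x^3 - (9/4)x = f ✓

g(x) = (3/2)x^3 - (45/16)x - 87/4


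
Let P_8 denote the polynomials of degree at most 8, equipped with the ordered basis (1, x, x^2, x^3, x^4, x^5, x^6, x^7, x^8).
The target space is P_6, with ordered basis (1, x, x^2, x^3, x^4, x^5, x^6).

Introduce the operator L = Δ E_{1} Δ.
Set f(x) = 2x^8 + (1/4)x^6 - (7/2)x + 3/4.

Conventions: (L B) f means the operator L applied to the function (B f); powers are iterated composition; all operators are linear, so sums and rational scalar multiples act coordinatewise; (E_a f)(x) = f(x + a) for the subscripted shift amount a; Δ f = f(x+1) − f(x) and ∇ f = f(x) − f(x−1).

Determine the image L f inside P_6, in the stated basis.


Δ f = 16x^7 + 56x^6 + (227/2)x^5 + (575/4)x^4 + 117x^3 + (239/4)x^2 + (35/2)x - 5/4
E_{1} Δ f = 16x^7 + 168x^6 + (1571/2)x^5 + (8445/4)x^4 + 3507x^3 + (14337/4)x^2 + (4157/2)x + 2089/4
Δ E_{1} Δ f = 112x^6 + 1344x^5 + (14015/2)x^4 + 20220x^3 + (67799/2)x^2 + 31182x + 24501/2

g(x) = 112x^6 + 1344x^5 + (14015/2)x^4 + 20220x^3 + (67799/2)x^2 + 31182x + 24501/2


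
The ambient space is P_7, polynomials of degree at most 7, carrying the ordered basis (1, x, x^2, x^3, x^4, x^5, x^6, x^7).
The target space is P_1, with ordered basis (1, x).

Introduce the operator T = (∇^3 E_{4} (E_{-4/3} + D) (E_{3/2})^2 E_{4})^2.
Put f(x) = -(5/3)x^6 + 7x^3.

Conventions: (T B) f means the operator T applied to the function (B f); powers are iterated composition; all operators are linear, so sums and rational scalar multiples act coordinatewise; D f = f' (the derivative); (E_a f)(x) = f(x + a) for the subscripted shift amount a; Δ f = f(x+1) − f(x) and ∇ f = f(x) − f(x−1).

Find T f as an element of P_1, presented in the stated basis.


the image equals g(x) = -1200

E_{4} f = -(5/3)x^6 - 40x^5 - 400x^4 - (6379/3)x^3 - 6316x^2 - 9904x - 19136/3
E_{3/2} E_{4} f = -(5/3)x^6 - 55x^5 - (3025/4)x^4 - (33233/6)x^3 - (364177/16)x^2 - (795091/16)x - 8634197/192
E_{3/2} E_{3/2} E_{4} f = -(5/3)x^6 - 70x^5 - 1225x^4 - (34279/3)x^3 - 59878x^2 - 167041x - 581042/3
E_{-4/3} (E_{3/2})^2 E_{4} f = -(5/3)x^6 - (170/3)x^5 - (7225/9)x^4 - (490733/81)x^3 - (2078386/81)x^2 - (14034707/243)x - 117902174/2187
D (E_{3/2})^2 E_{4} f = -10x^5 - 350x^4 - 4900x^3 - 34279x^2 - 119756x - 167041
(E_{-4/3} + D) (E_{3/2})^2 E_{4} f = -(5/3)x^6 - (200/3)x^5 - (10375/9)x^4 - (887633/81)x^3 - (4854985/81)x^2 - (43135415/243)x - 483220841/2187
E_{4} (E_{-4/3} + D) (E_{3/2})^2 E_{4} f = -(5/3)x^6 - (320/3)x^5 - (25975/9)x^4 - (3418433/81)x^3 - (28444981/81)x^2 - (382410527/243)x - 6476916245/2187
∇ (E_{4} (E_{-4/3} + D) (E_{3/2})^2) E_{4} f = -10x^5 - (1525/3)x^4 - (94600/9)x^3 - (2979008/27)x^2 - (47527373/81)x - 306655073/243
∇ ∇ (E_{4} (E_{-4/3} + D) (E_{3/2})^2) E_{4} f = -50x^4 - (5800/3)x^3 - (85750/3)x^2 - (5160166/27)x - 39401384/81
∇ ∇ ∇ (E_{4} (E_{-4/3} + D) (E_{3/2})^2) E_{4} f = -200x^3 - 5500x^2 - (154700/3)x - 4439266/27
E_{4} (∇^3 E_{4} (E_{-4/3} + D) (E_{3/2})^2 E_{4}) f = -200x^3 - 7900x^2 - (315500/3)x - 12730066/27
E_{3/2} E_{4} (∇^3 E_{4} (E_{-4/3} + D) (E_{3/2})^2 E_{4}) f = -200x^3 - 8800x^2 - (390650/3)x - 17487466/27
E_{3/2} E_{3/2} E_{4} (∇^3 E_{4} (E_{-4/3} + D) (E_{3/2})^2 E_{4}) f = -200x^3 - 9700x^2 - (473900/3)x - 23314066/27
E_{-4/3} (E_{3/2})^2 E_{4} (∇^3 E_{4} (E_{-4/3} + D) (E_{3/2})^2 E_{4}) f = -200x^3 - 8900x^2 - (399500/3)x - 18080066/27
D (E_{3/2})^2 E_{4} (∇^3 E_{4} (E_{-4/3} + D) (E_{3/2})^2 E_{4}) f = -600x^2 - 19400x - 473900/3
(E_{-4/3} + D) (E_{3/2})^2 E_{4} (∇^3 E_{4} (E_{-4/3} + D) (E_{3/2})^2 E_{4}) f = -200x^3 - 9500x^2 - (457700/3)x - 22345166/27
E_{4} (E_{-4/3} + D) (E_{3/2})^2 E_{4} (∇^3 E_{4} (E_{-4/3} + D) (E_{3/2})^2 E_{4}) f = -200x^3 - 11900x^2 - (714500/3)x - 43271966/27
∇ (E_{4} (E_{-4/3} + D) (E_{3/2})^2) E_{4} (∇^3 E_{4} (E_{-4/3} + D) (E_{3/2})^2 E_{4}) f = -600x^2 - 23200x - 679400/3
∇ ∇ (E_{4} (E_{-4/3} + D) (E_{3/2})^2) E_{4} (∇^3 E_{4} (E_{-4/3} + D) (E_{3/2})^2 E_{4}) f = -1200x - 22600
∇ ∇ ∇ (E_{4} (E_{-4/3} + D) (E_{3/2})^2) E_{4} (∇^3 E_{4} (E_{-4/3} + D) (E_{3/2})^2 E_{4}) f = -1200


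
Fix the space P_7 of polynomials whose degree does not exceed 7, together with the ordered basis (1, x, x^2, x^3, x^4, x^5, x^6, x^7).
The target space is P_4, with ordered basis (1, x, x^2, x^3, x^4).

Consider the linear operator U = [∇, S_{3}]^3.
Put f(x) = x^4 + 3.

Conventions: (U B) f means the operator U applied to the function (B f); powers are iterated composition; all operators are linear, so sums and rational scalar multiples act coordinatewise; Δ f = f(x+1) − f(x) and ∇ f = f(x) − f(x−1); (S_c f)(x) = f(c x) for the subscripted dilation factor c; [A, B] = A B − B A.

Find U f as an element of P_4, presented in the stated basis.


the result is g(x) = 139968x - 134784

S_{3} f = 81x^4 + 3
∇ S_{3} f = 324x^3 - 486x^2 + 324x - 81
∇ f = 4x^3 - 6x^2 + 4x - 1
S_{3} ∇ f = 108x^3 - 54x^2 + 12x - 1
[∇, S_{3}] f = 216x^3 - 432x^2 + 312x - 80
S_{3} [∇, S_{3}] f = 5832x^3 - 3888x^2 + 936x - 80
∇ S_{3} [∇, S_{3}] f = 17496x^2 - 25272x + 10656
∇ [∇, S_{3}] f = 648x^2 - 1512x + 960
S_{3} ∇ [∇, S_{3}] f = 5832x^2 - 4536x + 960
[∇, S_{3}] [∇, S_{3}] f = 11664x^2 - 20736x + 9696
S_{3} [∇, S_{3}] [∇, S_{3}] f = 104976x^2 - 62208x + 9696
∇ S_{3} [∇, S_{3}] [∇, S_{3}] f = 209952x - 167184
∇ [∇, S_{3}] [∇, S_{3}] f = 23328x - 32400
S_{3} ∇ [∇, S_{3}] [∇, S_{3}] f = 69984x - 32400
[∇, S_{3}] [∇, S_{3}] [∇, S_{3}] f = 139968x - 134784


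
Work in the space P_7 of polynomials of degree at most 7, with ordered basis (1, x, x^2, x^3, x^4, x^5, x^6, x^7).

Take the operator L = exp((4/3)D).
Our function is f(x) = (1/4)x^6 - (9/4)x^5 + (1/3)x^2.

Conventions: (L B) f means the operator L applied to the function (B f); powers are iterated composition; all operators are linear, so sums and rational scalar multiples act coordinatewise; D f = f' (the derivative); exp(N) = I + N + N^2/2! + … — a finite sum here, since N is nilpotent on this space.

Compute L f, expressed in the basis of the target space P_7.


the image equals g(x) = (1/4)x^6 - (1/4)x^5 - (25/3)x^4 - (760/27)x^3 - (1111/27)x^2 - (2296/81)x - 5456/729

order-1 term: 2x^5 - 15x^4 + (8/9)x
order-2 term: (20/3)x^4 - 40x^3 + 16/27
order-3 term: (320/27)x^3 - (160/3)x^2
order-4 term: (320/27)x^2 - (320/9)x
order-5 term: (512/81)x - 256/27
order-6 term: 1024/729
the series for exp((4/3)D) f terminates at order 6
exp((4/3)D) f = (1/4)x^6 - (1/4)x^5 - (25/3)x^4 - (760/27)x^3 - (1111/27)x^2 - (2296/81)x - 5456/729


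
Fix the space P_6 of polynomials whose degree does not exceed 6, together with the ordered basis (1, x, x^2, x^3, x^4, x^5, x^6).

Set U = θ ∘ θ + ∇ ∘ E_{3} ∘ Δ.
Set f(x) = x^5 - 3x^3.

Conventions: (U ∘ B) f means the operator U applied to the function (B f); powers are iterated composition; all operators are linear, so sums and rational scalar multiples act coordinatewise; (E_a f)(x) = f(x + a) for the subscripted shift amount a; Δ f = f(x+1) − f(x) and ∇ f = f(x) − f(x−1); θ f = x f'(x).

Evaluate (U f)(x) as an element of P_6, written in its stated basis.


the result is g(x) = 25x^5 - 7x^3 + 180x^2 + 532x + 516

θ f = 5x^5 - 9x^3
θ θ f = 25x^5 - 27x^3
Δ f = 5x^4 + 10x^3 + x^2 - 4x - 2
E_{3} Δ f = 5x^4 + 70x^3 + 361x^2 + 812x + 670
∇ E_{3} Δ f = 20x^3 + 180x^2 + 532x + 516
(θ ∘ θ + ∇ ∘ E_{3} ∘ Δ) f = 25x^5 - 7x^3 + 180x^2 + 532x + 516
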